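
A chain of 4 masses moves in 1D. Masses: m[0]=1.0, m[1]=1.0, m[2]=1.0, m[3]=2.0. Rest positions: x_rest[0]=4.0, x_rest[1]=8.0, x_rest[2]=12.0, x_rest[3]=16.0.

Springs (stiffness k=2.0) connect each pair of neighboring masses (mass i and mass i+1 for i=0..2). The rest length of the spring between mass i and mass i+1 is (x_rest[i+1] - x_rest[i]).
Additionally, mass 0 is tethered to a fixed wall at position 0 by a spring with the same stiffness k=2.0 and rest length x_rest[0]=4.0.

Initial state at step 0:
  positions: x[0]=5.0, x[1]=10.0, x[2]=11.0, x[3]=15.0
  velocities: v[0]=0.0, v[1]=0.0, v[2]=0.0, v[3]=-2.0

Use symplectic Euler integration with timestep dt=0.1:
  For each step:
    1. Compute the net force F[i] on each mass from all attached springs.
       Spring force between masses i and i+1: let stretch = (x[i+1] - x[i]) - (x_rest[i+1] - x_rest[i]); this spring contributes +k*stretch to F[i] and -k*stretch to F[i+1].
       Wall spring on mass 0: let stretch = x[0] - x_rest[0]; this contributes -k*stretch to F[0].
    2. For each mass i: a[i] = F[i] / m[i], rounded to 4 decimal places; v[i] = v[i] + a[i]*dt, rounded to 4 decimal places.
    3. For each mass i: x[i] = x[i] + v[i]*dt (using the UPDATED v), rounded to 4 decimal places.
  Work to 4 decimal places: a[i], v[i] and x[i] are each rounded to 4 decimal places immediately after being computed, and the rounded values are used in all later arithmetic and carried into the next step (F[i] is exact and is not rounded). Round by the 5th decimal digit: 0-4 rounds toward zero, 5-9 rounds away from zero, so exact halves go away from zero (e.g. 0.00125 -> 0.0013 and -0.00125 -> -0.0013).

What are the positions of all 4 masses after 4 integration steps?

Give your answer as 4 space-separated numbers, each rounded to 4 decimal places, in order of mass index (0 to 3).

Answer: 4.9771 9.2635 11.5030 14.2283

Derivation:
Step 0: x=[5.0000 10.0000 11.0000 15.0000] v=[0.0000 0.0000 0.0000 -2.0000]
Step 1: x=[5.0000 9.9200 11.0600 14.8000] v=[0.0000 -0.8000 0.6000 -2.0000]
Step 2: x=[4.9984 9.7644 11.1720 14.6026] v=[-0.0160 -1.5560 1.1200 -1.9740]
Step 3: x=[4.9922 9.5416 11.3245 14.4109] v=[-0.0625 -2.2277 1.5246 -1.9171]
Step 4: x=[4.9771 9.2635 11.5030 14.2283] v=[-0.1511 -2.7810 1.7853 -1.8257]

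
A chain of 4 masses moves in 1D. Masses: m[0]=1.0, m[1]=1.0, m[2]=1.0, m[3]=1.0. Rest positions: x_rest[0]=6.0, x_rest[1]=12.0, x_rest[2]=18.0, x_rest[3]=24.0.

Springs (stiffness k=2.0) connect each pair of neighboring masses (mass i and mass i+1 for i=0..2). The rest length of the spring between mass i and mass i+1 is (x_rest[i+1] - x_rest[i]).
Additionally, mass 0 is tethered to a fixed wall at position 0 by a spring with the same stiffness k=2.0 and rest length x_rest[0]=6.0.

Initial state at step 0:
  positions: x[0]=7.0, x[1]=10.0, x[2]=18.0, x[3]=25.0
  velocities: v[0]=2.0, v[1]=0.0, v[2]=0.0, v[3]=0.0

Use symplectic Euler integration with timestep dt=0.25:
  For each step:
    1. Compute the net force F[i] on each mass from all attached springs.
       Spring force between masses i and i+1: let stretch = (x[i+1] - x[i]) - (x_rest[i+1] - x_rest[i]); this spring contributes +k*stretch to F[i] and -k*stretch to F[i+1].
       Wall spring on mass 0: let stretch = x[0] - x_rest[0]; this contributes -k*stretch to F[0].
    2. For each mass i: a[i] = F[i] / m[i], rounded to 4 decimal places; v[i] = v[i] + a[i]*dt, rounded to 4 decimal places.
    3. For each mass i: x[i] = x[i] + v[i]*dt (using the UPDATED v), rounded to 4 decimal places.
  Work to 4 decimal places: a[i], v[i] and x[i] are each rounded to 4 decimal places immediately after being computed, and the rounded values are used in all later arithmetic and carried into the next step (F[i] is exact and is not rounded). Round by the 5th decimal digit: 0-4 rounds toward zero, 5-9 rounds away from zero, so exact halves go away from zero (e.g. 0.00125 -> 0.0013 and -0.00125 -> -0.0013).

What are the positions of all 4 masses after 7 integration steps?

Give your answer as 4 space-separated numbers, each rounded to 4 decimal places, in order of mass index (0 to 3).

Step 0: x=[7.0000 10.0000 18.0000 25.0000] v=[2.0000 0.0000 0.0000 0.0000]
Step 1: x=[7.0000 10.6250 17.8750 24.8750] v=[0.0000 2.5000 -0.5000 -0.5000]
Step 2: x=[6.5781 11.7031 17.7188 24.6250] v=[-1.6875 4.3125 -0.6250 -1.0000]
Step 3: x=[5.9746 12.8926 17.6739 24.2617] v=[-2.4141 4.7579 -0.1798 -1.4531]
Step 4: x=[5.4890 13.8150 17.8548 23.8250] v=[-1.9424 3.6896 0.7235 -1.7470]
Step 5: x=[5.3580 14.2016 18.2770 23.3920] v=[-0.5239 1.5465 1.6887 -1.7321]
Step 6: x=[5.6627 13.9922 18.8291 23.0696] v=[1.2189 -0.8376 2.2085 -1.2896]
Step 7: x=[6.3008 13.3462 19.3067 22.9671] v=[2.5523 -2.5839 1.9103 -0.4099]

Answer: 6.3008 13.3462 19.3067 22.9671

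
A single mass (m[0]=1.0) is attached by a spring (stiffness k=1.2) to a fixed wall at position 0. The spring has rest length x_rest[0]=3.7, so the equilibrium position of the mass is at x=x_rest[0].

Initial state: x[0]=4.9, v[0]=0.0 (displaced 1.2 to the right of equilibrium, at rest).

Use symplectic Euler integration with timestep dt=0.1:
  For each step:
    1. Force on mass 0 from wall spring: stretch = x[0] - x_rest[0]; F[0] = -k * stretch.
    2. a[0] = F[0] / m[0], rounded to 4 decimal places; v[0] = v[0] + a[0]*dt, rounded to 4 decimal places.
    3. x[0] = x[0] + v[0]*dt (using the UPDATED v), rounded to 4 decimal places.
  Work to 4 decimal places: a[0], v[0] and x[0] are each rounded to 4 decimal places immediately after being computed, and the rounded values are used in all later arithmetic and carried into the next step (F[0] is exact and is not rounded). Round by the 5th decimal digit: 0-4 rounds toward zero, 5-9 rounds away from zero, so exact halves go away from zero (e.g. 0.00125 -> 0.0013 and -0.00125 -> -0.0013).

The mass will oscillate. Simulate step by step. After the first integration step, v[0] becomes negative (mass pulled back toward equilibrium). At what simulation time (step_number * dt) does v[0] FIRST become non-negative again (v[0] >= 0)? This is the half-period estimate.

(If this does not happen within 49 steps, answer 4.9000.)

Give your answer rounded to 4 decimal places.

Step 0: x=[4.9000] v=[0.0000]
Step 1: x=[4.8856] v=[-0.1440]
Step 2: x=[4.8570] v=[-0.2863]
Step 3: x=[4.8145] v=[-0.4251]
Step 4: x=[4.7586] v=[-0.5588]
Step 5: x=[4.6900] v=[-0.6858]
Step 6: x=[4.6095] v=[-0.8046]
Step 7: x=[4.5181] v=[-0.9137]
Step 8: x=[4.4169] v=[-1.0119]
Step 9: x=[4.3071] v=[-1.0979]
Step 10: x=[4.1900] v=[-1.1708]
Step 11: x=[4.0670] v=[-1.2296]
Step 12: x=[3.9396] v=[-1.2736]
Step 13: x=[3.8094] v=[-1.3024]
Step 14: x=[3.6779] v=[-1.3155]
Step 15: x=[3.5466] v=[-1.3129]
Step 16: x=[3.4172] v=[-1.2945]
Step 17: x=[3.2911] v=[-1.2606]
Step 18: x=[3.1700] v=[-1.2115]
Step 19: x=[3.0552] v=[-1.1479]
Step 20: x=[2.9482] v=[-1.0705]
Step 21: x=[2.8502] v=[-0.9803]
Step 22: x=[2.7624] v=[-0.8783]
Step 23: x=[2.6858] v=[-0.7658]
Step 24: x=[2.6214] v=[-0.6441]
Step 25: x=[2.5699] v=[-0.5147]
Step 26: x=[2.5320] v=[-0.3791]
Step 27: x=[2.5081] v=[-0.2389]
Step 28: x=[2.4985] v=[-0.0959]
Step 29: x=[2.5033] v=[0.0483]
First v>=0 after going negative at step 29, time=2.9000

Answer: 2.9000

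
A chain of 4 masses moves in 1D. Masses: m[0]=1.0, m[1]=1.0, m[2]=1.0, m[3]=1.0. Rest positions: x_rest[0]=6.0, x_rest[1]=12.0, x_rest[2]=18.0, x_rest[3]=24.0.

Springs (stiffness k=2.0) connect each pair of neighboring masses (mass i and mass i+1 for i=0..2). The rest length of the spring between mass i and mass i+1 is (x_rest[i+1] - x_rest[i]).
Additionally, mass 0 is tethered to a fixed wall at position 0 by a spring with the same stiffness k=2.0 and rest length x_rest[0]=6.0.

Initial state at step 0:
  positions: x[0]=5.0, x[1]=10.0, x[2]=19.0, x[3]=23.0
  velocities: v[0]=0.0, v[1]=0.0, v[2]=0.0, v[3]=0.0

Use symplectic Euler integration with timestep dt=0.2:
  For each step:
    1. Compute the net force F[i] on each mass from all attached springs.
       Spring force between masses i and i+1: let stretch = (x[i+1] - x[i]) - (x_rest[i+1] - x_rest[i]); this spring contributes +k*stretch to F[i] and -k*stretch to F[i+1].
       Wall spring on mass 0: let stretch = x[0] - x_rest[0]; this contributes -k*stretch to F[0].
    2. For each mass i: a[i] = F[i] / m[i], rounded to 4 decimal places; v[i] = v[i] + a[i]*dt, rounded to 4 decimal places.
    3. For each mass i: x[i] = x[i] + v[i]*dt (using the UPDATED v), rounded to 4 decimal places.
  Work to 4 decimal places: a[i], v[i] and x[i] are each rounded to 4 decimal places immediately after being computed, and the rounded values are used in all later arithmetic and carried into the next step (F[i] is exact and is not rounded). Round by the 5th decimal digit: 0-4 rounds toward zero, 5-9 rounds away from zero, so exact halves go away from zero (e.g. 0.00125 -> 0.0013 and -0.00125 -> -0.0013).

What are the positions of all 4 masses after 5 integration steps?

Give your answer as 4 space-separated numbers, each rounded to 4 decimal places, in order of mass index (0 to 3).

Step 0: x=[5.0000 10.0000 19.0000 23.0000] v=[0.0000 0.0000 0.0000 0.0000]
Step 1: x=[5.0000 10.3200 18.6000 23.1600] v=[0.0000 1.6000 -2.0000 0.8000]
Step 2: x=[5.0256 10.8768 17.9024 23.4352] v=[0.1280 2.7840 -3.4880 1.3760]
Step 3: x=[5.1172 11.5276 17.0854 23.7478] v=[0.4582 3.2538 -4.0851 1.5629]
Step 4: x=[5.3123 12.1102 16.3567 24.0074] v=[0.9755 2.9128 -3.6433 1.2979]
Step 5: x=[5.6262 12.4886 15.9004 24.1349] v=[1.5697 1.8922 -2.2816 0.6376]

Answer: 5.6262 12.4886 15.9004 24.1349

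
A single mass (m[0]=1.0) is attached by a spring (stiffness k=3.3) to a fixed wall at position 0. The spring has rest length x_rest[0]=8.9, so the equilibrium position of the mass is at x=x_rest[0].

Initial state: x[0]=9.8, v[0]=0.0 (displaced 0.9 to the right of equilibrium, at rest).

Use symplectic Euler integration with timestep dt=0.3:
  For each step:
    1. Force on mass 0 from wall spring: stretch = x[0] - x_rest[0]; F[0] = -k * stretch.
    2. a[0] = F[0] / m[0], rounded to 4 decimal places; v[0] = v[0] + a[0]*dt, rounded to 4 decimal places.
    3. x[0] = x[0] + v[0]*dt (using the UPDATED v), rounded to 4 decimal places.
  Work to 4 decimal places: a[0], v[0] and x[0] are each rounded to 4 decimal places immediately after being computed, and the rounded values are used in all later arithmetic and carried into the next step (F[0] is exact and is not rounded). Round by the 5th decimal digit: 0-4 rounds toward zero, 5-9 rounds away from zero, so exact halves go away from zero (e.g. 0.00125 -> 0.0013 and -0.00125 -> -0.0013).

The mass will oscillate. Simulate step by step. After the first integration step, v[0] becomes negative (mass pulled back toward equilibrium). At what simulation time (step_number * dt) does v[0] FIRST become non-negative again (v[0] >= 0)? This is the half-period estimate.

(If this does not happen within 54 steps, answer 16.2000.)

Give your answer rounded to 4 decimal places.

Step 0: x=[9.8000] v=[0.0000]
Step 1: x=[9.5327] v=[-0.8910]
Step 2: x=[9.0775] v=[-1.5174]
Step 3: x=[8.5696] v=[-1.6931]
Step 4: x=[8.1598] v=[-1.3660]
Step 5: x=[7.9698] v=[-0.6332]
Step 6: x=[8.0561] v=[0.2877]
First v>=0 after going negative at step 6, time=1.8000

Answer: 1.8000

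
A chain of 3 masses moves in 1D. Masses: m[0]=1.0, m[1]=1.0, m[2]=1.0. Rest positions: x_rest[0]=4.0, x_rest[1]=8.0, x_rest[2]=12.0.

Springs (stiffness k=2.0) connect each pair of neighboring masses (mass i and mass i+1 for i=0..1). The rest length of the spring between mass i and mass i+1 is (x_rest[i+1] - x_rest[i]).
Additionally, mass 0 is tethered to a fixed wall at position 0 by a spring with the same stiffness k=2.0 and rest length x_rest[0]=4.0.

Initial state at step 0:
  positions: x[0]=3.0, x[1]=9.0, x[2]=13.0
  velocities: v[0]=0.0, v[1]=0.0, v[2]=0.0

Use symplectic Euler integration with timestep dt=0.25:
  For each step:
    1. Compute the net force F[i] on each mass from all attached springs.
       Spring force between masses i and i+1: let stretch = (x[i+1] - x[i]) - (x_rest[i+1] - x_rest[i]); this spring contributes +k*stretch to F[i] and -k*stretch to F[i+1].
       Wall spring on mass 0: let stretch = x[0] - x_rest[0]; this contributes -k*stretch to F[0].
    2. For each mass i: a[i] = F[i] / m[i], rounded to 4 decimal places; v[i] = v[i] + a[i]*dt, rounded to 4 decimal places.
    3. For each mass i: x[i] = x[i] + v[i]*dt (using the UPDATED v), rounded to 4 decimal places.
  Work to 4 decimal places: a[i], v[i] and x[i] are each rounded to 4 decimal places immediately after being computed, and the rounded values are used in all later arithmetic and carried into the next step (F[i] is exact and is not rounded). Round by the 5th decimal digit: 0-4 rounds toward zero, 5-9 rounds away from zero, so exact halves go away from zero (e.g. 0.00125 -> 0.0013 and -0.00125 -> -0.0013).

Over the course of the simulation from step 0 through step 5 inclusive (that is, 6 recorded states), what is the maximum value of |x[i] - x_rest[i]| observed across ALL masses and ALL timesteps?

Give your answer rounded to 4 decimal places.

Step 0: x=[3.0000 9.0000 13.0000] v=[0.0000 0.0000 0.0000]
Step 1: x=[3.3750 8.7500 13.0000] v=[1.5000 -1.0000 0.0000]
Step 2: x=[4.0000 8.3594 12.9688] v=[2.5000 -1.5625 -0.1250]
Step 3: x=[4.6699 8.0000 12.8614] v=[2.6797 -1.4375 -0.4297]
Step 4: x=[5.1724 7.8320 12.6463] v=[2.0098 -0.6719 -0.8604]
Step 5: x=[5.3608 7.9334 12.3294] v=[0.7534 0.4055 -1.2676]
Max displacement = 1.3608

Answer: 1.3608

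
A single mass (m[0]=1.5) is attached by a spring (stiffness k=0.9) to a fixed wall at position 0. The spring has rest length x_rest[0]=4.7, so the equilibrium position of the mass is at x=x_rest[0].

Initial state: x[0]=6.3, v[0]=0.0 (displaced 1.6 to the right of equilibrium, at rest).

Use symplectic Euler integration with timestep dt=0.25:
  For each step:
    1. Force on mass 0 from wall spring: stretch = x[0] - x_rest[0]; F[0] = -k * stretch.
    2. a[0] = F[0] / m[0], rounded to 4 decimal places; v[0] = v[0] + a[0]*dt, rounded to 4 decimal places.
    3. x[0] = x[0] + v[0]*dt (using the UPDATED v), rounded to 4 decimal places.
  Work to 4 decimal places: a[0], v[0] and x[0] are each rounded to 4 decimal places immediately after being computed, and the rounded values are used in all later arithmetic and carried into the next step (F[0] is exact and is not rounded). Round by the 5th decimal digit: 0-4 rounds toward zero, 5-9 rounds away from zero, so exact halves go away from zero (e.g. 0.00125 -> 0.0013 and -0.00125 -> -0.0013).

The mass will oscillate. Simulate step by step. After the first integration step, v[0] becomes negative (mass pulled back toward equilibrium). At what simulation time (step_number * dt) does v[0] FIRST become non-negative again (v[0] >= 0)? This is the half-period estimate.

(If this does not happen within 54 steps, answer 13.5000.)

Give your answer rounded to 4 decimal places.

Step 0: x=[6.3000] v=[0.0000]
Step 1: x=[6.2400] v=[-0.2400]
Step 2: x=[6.1223] v=[-0.4710]
Step 3: x=[5.9512] v=[-0.6844]
Step 4: x=[5.7332] v=[-0.8721]
Step 5: x=[5.4764] v=[-1.0271]
Step 6: x=[5.1905] v=[-1.1436]
Step 7: x=[4.8862] v=[-1.2172]
Step 8: x=[4.5749] v=[-1.2451]
Step 9: x=[4.2683] v=[-1.2263]
Step 10: x=[3.9779] v=[-1.1616]
Step 11: x=[3.7146] v=[-1.0533]
Step 12: x=[3.4882] v=[-0.9055]
Step 13: x=[3.3073] v=[-0.7237]
Step 14: x=[3.1786] v=[-0.5148]
Step 15: x=[3.1070] v=[-0.2866]
Step 16: x=[3.0951] v=[-0.0477]
Step 17: x=[3.1434] v=[0.1930]
First v>=0 after going negative at step 17, time=4.2500

Answer: 4.2500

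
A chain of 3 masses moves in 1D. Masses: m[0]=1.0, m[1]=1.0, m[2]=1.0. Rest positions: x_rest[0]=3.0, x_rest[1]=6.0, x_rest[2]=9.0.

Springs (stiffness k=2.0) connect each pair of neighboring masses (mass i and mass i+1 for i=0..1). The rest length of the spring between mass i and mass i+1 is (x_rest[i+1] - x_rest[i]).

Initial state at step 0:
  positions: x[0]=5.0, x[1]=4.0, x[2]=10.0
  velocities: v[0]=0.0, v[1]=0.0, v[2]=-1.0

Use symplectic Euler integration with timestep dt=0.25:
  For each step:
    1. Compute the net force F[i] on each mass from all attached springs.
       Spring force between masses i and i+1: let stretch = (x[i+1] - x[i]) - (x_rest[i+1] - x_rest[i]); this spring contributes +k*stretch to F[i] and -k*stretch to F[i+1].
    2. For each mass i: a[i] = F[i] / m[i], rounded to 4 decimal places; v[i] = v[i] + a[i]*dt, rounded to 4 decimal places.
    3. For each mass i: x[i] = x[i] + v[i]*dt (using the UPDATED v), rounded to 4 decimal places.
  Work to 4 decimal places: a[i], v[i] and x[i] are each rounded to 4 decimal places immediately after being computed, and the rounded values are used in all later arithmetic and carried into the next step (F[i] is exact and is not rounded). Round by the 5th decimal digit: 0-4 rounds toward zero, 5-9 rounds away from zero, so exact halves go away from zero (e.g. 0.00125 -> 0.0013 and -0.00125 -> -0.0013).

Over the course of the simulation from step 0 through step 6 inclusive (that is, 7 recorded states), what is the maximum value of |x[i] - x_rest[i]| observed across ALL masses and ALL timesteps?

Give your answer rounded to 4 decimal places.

Step 0: x=[5.0000 4.0000 10.0000] v=[0.0000 0.0000 -1.0000]
Step 1: x=[4.5000 4.8750 9.3750] v=[-2.0000 3.5000 -2.5000]
Step 2: x=[3.6719 6.2656 8.5625] v=[-3.3125 5.5625 -3.2500]
Step 3: x=[2.7930 7.6191 7.8379] v=[-3.5157 5.4141 -2.8985]
Step 4: x=[2.1423 8.3967 7.4609] v=[-2.6027 3.1105 -1.5079]
Step 5: x=[1.8984 8.2756 7.5759] v=[-0.9755 -0.4846 0.4600]
Step 6: x=[2.0767 7.2698 8.1534] v=[0.7131 -4.0231 2.3099]
Max displacement = 2.3967

Answer: 2.3967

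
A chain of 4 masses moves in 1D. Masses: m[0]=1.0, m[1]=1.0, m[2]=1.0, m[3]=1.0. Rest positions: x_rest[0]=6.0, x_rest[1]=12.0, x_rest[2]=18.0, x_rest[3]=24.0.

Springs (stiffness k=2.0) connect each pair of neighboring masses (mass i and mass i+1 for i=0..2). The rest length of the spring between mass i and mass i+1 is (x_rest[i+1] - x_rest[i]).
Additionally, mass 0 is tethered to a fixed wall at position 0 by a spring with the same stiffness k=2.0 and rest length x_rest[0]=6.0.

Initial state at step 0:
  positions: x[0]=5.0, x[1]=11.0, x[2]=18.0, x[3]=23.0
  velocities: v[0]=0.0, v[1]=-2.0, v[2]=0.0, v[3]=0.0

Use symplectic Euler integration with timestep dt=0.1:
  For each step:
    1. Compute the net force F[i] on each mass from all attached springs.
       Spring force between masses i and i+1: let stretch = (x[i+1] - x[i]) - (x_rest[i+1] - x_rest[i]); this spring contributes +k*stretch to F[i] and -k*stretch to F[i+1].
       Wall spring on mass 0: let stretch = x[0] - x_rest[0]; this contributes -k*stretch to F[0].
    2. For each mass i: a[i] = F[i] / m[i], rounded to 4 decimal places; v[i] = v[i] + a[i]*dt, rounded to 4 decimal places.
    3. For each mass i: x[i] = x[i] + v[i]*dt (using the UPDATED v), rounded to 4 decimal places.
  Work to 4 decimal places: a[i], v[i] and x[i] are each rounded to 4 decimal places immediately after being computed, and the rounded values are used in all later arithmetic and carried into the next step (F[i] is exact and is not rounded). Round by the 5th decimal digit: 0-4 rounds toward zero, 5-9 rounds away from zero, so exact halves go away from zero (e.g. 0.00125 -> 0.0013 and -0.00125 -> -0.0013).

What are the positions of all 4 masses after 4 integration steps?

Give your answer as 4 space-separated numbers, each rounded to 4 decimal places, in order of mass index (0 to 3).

Step 0: x=[5.0000 11.0000 18.0000 23.0000] v=[0.0000 -2.0000 0.0000 0.0000]
Step 1: x=[5.0200 10.8200 17.9600 23.0200] v=[0.2000 -1.8000 -0.4000 0.2000]
Step 2: x=[5.0556 10.6668 17.8784 23.0588] v=[0.3560 -1.5320 -0.8160 0.3880]
Step 3: x=[5.1023 10.5456 17.7562 23.1140] v=[0.4671 -1.2119 -1.2222 0.5519]
Step 4: x=[5.1558 10.4598 17.5969 23.1820] v=[0.5353 -0.8584 -1.5928 0.6803]

Answer: 5.1558 10.4598 17.5969 23.1820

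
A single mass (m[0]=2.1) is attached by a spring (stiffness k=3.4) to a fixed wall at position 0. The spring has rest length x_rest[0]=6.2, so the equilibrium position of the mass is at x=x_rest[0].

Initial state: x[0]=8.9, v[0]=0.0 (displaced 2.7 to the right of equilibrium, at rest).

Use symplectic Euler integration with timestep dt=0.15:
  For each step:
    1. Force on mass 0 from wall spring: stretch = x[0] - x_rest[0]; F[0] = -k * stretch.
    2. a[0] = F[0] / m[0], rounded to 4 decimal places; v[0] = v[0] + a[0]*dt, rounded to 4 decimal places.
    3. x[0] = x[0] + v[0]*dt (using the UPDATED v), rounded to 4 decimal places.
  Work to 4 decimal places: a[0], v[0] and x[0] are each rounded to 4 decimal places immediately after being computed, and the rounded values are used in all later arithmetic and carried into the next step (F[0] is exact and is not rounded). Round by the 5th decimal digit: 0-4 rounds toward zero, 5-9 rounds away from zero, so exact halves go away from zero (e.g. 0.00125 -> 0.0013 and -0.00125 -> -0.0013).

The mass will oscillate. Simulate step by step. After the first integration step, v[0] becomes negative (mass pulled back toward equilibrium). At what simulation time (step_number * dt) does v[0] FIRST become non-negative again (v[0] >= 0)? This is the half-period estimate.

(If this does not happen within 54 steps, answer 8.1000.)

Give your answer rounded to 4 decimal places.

Answer: 2.5500

Derivation:
Step 0: x=[8.9000] v=[0.0000]
Step 1: x=[8.8016] v=[-0.6557]
Step 2: x=[8.6085] v=[-1.2875]
Step 3: x=[8.3276] v=[-1.8724]
Step 4: x=[7.9692] v=[-2.3891]
Step 5: x=[7.5464] v=[-2.8188]
Step 6: x=[7.0745] v=[-3.1458]
Step 7: x=[6.5708] v=[-3.3582]
Step 8: x=[6.0536] v=[-3.4482]
Step 9: x=[5.5417] v=[-3.4127]
Step 10: x=[5.0538] v=[-3.2528]
Step 11: x=[4.6076] v=[-2.9744]
Step 12: x=[4.2194] v=[-2.5877]
Step 13: x=[3.9034] v=[-2.1067]
Step 14: x=[3.6711] v=[-1.5490]
Step 15: x=[3.5309] v=[-0.9348]
Step 16: x=[3.4879] v=[-0.2866]
Step 17: x=[3.5437] v=[0.3721]
First v>=0 after going negative at step 17, time=2.5500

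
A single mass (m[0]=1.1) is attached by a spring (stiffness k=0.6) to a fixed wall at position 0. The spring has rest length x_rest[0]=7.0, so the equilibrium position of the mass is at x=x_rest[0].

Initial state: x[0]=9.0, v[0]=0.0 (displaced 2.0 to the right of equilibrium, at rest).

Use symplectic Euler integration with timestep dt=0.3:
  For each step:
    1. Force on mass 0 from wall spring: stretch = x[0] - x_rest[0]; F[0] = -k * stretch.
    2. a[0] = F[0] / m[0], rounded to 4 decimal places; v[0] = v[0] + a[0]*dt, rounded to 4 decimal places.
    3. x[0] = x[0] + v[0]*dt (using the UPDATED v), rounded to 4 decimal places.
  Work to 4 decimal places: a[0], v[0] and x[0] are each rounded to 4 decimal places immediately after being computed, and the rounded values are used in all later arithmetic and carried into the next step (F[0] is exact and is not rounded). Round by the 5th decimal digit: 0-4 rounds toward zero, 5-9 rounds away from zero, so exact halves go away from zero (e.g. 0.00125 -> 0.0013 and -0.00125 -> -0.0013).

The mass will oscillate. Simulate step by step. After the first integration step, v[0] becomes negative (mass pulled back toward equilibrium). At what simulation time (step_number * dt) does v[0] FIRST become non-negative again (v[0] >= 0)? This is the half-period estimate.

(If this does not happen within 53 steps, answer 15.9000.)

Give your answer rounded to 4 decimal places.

Answer: 4.5000

Derivation:
Step 0: x=[9.0000] v=[0.0000]
Step 1: x=[8.9018] v=[-0.3273]
Step 2: x=[8.7103] v=[-0.6385]
Step 3: x=[8.4348] v=[-0.9184]
Step 4: x=[8.0888] v=[-1.1532]
Step 5: x=[7.6894] v=[-1.3314]
Step 6: x=[7.2561] v=[-1.4442]
Step 7: x=[6.8103] v=[-1.4861]
Step 8: x=[6.3738] v=[-1.4551]
Step 9: x=[5.9680] v=[-1.3526]
Step 10: x=[5.6129] v=[-1.1837]
Step 11: x=[5.3259] v=[-0.9567]
Step 12: x=[5.1211] v=[-0.6828]
Step 13: x=[5.0085] v=[-0.3753]
Step 14: x=[4.9937] v=[-0.0494]
Step 15: x=[5.0774] v=[0.2789]
First v>=0 after going negative at step 15, time=4.5000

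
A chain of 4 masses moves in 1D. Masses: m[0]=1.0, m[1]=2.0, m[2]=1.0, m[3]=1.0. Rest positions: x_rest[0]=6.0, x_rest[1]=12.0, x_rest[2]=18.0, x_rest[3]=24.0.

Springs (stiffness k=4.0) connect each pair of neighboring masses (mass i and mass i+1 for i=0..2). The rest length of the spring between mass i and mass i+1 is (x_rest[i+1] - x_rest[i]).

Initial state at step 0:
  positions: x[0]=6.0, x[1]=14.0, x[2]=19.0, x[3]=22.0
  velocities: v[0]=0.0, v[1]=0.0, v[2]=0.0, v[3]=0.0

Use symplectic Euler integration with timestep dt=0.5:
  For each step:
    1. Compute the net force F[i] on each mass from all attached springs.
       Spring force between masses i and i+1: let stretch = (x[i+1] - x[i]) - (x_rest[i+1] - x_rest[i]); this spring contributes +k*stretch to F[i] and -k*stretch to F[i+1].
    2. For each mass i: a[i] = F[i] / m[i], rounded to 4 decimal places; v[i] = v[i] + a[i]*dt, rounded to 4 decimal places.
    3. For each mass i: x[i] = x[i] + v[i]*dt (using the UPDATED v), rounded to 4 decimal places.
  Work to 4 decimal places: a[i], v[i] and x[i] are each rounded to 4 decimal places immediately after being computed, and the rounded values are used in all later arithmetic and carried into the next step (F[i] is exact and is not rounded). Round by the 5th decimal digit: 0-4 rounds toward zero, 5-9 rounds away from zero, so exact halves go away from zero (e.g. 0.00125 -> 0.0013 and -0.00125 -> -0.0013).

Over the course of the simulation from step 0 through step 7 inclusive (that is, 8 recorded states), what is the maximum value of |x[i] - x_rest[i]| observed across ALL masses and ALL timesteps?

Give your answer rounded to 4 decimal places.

Answer: 3.0000

Derivation:
Step 0: x=[6.0000 14.0000 19.0000 22.0000] v=[0.0000 0.0000 0.0000 0.0000]
Step 1: x=[8.0000 12.5000 17.0000 25.0000] v=[4.0000 -3.0000 -4.0000 6.0000]
Step 2: x=[8.5000 11.0000 18.5000 26.0000] v=[1.0000 -3.0000 3.0000 2.0000]
Step 3: x=[5.5000 12.0000 20.0000 25.5000] v=[-6.0000 2.0000 3.0000 -1.0000]
Step 4: x=[3.0000 13.7500 19.0000 25.5000] v=[-5.0000 3.5000 -2.0000 0.0000]
Step 5: x=[5.2500 12.7500 19.2500 25.0000] v=[4.5000 -2.0000 0.5000 -1.0000]
Step 6: x=[9.0000 11.2500 18.7500 24.7500] v=[7.5000 -3.0000 -1.0000 -0.5000]
Step 7: x=[9.0000 12.3750 16.7500 24.5000] v=[0.0000 2.2500 -4.0000 -0.5000]
Max displacement = 3.0000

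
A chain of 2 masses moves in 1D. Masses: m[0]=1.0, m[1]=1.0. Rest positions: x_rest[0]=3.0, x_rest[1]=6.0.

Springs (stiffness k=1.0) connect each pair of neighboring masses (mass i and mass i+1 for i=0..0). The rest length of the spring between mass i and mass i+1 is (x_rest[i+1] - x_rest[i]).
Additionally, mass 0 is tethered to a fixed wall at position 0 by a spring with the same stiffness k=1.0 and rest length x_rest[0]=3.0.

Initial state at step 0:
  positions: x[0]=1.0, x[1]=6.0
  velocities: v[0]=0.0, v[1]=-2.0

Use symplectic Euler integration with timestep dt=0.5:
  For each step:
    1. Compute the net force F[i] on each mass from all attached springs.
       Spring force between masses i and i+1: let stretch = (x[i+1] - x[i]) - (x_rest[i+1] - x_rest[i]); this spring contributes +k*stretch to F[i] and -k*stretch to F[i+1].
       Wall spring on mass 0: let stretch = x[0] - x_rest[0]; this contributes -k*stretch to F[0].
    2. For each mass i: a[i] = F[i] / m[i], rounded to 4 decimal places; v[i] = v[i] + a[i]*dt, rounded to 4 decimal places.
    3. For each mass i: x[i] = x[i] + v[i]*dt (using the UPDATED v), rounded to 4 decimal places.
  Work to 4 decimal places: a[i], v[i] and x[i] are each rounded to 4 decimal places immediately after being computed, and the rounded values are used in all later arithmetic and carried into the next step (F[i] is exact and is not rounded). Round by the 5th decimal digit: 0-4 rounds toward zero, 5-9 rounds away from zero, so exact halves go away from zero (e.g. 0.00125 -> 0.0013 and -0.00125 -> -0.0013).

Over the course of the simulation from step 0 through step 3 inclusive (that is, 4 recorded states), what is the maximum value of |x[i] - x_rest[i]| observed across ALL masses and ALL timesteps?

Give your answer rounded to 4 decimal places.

Answer: 3.5000

Derivation:
Step 0: x=[1.0000 6.0000] v=[0.0000 -2.0000]
Step 1: x=[2.0000 4.5000] v=[2.0000 -3.0000]
Step 2: x=[3.1250 3.1250] v=[2.2500 -2.7500]
Step 3: x=[3.4688 2.5000] v=[0.6875 -1.2500]
Max displacement = 3.5000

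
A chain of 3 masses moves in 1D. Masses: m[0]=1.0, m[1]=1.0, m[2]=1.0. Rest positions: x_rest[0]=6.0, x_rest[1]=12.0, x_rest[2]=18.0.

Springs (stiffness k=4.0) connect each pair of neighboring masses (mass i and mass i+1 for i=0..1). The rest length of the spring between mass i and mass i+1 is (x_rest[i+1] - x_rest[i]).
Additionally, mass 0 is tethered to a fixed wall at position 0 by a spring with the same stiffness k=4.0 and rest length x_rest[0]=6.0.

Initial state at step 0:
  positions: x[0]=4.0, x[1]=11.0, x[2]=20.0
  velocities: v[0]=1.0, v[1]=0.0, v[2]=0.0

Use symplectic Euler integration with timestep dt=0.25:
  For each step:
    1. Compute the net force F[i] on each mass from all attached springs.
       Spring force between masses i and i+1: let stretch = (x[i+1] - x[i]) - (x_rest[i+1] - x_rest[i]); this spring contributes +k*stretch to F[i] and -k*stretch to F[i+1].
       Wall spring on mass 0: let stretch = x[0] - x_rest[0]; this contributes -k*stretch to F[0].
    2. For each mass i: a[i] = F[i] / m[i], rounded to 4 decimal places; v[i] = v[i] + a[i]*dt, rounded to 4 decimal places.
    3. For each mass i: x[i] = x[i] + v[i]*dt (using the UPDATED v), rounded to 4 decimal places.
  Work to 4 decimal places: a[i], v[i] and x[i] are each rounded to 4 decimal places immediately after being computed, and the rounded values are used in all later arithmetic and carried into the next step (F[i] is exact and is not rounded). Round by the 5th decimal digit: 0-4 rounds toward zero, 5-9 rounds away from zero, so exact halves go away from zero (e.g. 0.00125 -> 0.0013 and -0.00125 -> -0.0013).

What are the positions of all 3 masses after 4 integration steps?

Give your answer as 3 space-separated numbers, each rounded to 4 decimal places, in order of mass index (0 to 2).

Answer: 8.3555 13.4492 16.3477

Derivation:
Step 0: x=[4.0000 11.0000 20.0000] v=[1.0000 0.0000 0.0000]
Step 1: x=[5.0000 11.5000 19.2500] v=[4.0000 2.0000 -3.0000]
Step 2: x=[6.3750 12.3125 18.0625] v=[5.5000 3.2500 -4.7500]
Step 3: x=[7.6406 13.0781 16.9375] v=[5.0625 3.0625 -4.5000]
Step 4: x=[8.3555 13.4492 16.3477] v=[2.8594 1.4844 -2.3594]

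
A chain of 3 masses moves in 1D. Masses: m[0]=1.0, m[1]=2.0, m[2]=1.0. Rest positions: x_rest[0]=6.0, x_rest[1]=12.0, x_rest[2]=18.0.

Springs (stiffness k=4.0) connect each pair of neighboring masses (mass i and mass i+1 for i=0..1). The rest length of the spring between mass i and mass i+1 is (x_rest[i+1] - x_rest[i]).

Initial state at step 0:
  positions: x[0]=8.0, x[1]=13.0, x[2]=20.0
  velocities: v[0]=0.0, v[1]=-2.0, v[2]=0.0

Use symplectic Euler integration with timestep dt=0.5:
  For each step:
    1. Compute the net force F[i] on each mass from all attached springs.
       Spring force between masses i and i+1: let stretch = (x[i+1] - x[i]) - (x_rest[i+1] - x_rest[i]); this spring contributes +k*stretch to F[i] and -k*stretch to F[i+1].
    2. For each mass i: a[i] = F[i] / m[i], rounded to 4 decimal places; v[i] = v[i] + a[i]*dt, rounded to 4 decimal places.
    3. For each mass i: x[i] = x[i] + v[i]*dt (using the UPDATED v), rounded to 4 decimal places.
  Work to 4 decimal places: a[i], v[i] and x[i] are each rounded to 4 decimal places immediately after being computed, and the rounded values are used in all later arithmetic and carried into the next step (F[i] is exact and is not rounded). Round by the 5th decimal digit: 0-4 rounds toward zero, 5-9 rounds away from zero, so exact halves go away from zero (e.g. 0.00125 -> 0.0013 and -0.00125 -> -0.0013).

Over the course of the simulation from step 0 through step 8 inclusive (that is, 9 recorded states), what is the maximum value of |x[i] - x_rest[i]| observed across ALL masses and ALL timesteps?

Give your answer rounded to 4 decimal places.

Answer: 3.0000

Derivation:
Step 0: x=[8.0000 13.0000 20.0000] v=[0.0000 -2.0000 0.0000]
Step 1: x=[7.0000 13.0000 19.0000] v=[-2.0000 0.0000 -2.0000]
Step 2: x=[6.0000 13.0000 18.0000] v=[-2.0000 0.0000 -2.0000]
Step 3: x=[6.0000 12.0000 18.0000] v=[0.0000 -2.0000 0.0000]
Step 4: x=[6.0000 11.0000 18.0000] v=[0.0000 -2.0000 0.0000]
Step 5: x=[5.0000 11.0000 17.0000] v=[-2.0000 0.0000 -2.0000]
Step 6: x=[4.0000 11.0000 16.0000] v=[-2.0000 0.0000 -2.0000]
Step 7: x=[4.0000 10.0000 16.0000] v=[0.0000 -2.0000 0.0000]
Step 8: x=[4.0000 9.0000 16.0000] v=[0.0000 -2.0000 0.0000]
Max displacement = 3.0000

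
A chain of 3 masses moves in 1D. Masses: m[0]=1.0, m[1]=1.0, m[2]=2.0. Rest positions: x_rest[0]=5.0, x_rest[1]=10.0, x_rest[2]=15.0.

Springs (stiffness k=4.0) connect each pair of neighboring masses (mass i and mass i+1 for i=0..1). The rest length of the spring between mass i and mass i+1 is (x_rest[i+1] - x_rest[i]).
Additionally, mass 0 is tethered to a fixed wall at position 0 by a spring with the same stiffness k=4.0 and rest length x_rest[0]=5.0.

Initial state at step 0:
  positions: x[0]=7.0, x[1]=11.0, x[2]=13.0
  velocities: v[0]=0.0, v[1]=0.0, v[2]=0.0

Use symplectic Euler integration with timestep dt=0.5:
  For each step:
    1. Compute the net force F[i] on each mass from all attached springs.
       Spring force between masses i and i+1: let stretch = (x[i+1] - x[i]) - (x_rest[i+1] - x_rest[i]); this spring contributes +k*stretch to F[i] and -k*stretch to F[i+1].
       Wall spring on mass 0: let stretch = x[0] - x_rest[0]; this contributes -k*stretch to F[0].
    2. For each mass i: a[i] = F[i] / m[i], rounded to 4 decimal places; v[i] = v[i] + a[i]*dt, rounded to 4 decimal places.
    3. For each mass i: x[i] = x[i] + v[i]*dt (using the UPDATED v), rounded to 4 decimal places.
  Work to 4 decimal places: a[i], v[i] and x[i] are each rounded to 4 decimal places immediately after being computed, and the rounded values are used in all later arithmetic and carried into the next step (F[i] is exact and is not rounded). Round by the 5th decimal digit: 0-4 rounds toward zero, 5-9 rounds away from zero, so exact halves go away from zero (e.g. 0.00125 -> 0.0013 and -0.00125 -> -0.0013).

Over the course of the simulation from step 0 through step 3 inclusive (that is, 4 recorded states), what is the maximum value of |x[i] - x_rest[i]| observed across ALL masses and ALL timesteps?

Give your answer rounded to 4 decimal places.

Answer: 3.0000

Derivation:
Step 0: x=[7.0000 11.0000 13.0000] v=[0.0000 0.0000 0.0000]
Step 1: x=[4.0000 9.0000 14.5000] v=[-6.0000 -4.0000 3.0000]
Step 2: x=[2.0000 7.5000 15.7500] v=[-4.0000 -3.0000 2.5000]
Step 3: x=[3.5000 8.7500 15.3750] v=[3.0000 2.5000 -0.7500]
Max displacement = 3.0000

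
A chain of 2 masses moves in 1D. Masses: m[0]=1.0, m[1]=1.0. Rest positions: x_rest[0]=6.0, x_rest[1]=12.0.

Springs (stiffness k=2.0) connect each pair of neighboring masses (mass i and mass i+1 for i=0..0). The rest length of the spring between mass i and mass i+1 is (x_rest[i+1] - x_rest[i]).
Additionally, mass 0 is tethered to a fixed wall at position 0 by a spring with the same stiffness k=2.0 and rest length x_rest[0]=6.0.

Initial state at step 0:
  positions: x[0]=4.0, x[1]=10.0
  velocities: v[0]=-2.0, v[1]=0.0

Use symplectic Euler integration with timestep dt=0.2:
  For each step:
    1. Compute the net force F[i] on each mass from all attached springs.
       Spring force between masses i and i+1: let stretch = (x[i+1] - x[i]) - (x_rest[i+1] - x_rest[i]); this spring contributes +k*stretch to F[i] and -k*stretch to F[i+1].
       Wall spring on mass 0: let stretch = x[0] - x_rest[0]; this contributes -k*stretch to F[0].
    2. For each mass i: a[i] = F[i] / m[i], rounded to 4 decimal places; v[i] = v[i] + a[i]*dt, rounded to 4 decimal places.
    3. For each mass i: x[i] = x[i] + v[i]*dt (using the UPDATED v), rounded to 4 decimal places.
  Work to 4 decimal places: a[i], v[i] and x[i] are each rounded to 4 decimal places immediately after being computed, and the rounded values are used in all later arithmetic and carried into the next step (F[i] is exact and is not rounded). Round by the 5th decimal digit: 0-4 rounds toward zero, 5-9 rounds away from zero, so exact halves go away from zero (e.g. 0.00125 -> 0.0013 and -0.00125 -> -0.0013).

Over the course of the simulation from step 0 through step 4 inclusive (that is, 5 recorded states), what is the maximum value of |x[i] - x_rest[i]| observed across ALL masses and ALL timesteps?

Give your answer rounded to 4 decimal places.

Step 0: x=[4.0000 10.0000] v=[-2.0000 0.0000]
Step 1: x=[3.7600 10.0000] v=[-1.2000 0.0000]
Step 2: x=[3.7184 9.9808] v=[-0.2080 -0.0960]
Step 3: x=[3.8803 9.9406] v=[0.8096 -0.2010]
Step 4: x=[4.2166 9.8956] v=[1.6816 -0.2251]
Max displacement = 2.2816

Answer: 2.2816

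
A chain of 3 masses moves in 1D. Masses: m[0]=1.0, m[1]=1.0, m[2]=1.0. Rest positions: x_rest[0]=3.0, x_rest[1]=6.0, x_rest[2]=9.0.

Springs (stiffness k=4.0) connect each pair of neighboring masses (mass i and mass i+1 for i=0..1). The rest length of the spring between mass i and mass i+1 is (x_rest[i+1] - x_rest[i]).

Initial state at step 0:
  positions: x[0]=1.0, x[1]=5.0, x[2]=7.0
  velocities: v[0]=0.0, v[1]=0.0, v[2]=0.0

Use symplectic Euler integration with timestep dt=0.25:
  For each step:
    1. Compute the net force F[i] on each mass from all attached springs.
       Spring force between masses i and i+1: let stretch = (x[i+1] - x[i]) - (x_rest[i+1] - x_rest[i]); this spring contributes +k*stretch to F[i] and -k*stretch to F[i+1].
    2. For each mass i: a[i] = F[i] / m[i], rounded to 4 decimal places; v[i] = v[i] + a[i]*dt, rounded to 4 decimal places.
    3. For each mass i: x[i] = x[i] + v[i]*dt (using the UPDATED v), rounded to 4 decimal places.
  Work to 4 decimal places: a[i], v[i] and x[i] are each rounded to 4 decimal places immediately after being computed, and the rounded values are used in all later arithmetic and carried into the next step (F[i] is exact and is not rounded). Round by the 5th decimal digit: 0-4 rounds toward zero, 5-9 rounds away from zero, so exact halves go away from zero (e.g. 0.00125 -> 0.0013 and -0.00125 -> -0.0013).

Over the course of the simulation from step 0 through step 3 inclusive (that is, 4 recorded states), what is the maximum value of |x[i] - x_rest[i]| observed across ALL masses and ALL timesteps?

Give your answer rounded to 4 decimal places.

Answer: 2.4062

Derivation:
Step 0: x=[1.0000 5.0000 7.0000] v=[0.0000 0.0000 0.0000]
Step 1: x=[1.2500 4.5000 7.2500] v=[1.0000 -2.0000 1.0000]
Step 2: x=[1.5625 3.8750 7.5625] v=[1.2500 -2.5000 1.2500]
Step 3: x=[1.7031 3.5938 7.7031] v=[0.5625 -1.1250 0.5625]
Max displacement = 2.4062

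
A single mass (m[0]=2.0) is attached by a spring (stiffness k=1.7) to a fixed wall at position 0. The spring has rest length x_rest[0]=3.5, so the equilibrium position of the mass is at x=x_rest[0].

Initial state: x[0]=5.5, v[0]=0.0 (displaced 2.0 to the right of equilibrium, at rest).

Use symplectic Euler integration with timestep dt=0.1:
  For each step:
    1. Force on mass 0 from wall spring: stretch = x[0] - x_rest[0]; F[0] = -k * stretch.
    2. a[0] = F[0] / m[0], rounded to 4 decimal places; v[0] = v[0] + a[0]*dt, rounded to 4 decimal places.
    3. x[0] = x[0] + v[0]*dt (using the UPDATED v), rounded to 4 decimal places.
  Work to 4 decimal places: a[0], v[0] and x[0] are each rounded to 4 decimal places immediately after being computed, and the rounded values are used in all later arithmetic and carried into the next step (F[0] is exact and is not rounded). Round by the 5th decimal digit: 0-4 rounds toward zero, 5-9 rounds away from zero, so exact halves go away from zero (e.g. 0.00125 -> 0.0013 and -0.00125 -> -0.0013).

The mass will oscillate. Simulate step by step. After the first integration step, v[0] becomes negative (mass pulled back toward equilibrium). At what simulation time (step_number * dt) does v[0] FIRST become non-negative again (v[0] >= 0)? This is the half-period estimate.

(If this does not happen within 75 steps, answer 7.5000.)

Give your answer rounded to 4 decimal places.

Answer: 3.5000

Derivation:
Step 0: x=[5.5000] v=[0.0000]
Step 1: x=[5.4830] v=[-0.1700]
Step 2: x=[5.4491] v=[-0.3386]
Step 3: x=[5.3987] v=[-0.5043]
Step 4: x=[5.3321] v=[-0.6657]
Step 5: x=[5.2500] v=[-0.8214]
Step 6: x=[5.1530] v=[-0.9702]
Step 7: x=[5.0419] v=[-1.1107]
Step 8: x=[4.9177] v=[-1.2418]
Step 9: x=[4.7815] v=[-1.3623]
Step 10: x=[4.6344] v=[-1.4712]
Step 11: x=[4.4776] v=[-1.5676]
Step 12: x=[4.3125] v=[-1.6507]
Step 13: x=[4.1405] v=[-1.7198]
Step 14: x=[3.9631] v=[-1.7742]
Step 15: x=[3.7817] v=[-1.8136]
Step 16: x=[3.5980] v=[-1.8375]
Step 17: x=[3.4134] v=[-1.8458]
Step 18: x=[3.2296] v=[-1.8384]
Step 19: x=[3.0481] v=[-1.8154]
Step 20: x=[2.8704] v=[-1.7770]
Step 21: x=[2.6981] v=[-1.7235]
Step 22: x=[2.5326] v=[-1.6553]
Step 23: x=[2.3753] v=[-1.5731]
Step 24: x=[2.2276] v=[-1.4775]
Step 25: x=[2.0907] v=[-1.3694]
Step 26: x=[1.9657] v=[-1.2496]
Step 27: x=[1.8538] v=[-1.1192]
Step 28: x=[1.7559] v=[-0.9793]
Step 29: x=[1.6728] v=[-0.8311]
Step 30: x=[1.6052] v=[-0.6758]
Step 31: x=[1.5537] v=[-0.5147]
Step 32: x=[1.5188] v=[-0.3493]
Step 33: x=[1.5007] v=[-0.1809]
Step 34: x=[1.4996] v=[-0.0110]
Step 35: x=[1.5155] v=[0.1590]
First v>=0 after going negative at step 35, time=3.5000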